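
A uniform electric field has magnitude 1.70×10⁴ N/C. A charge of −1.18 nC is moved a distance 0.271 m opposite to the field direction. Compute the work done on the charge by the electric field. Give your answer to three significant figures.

5.44×10⁻⁶ J

The potential change for a displacement 0.271 m opposite to the field direction is ΔV = +Ed = 4610 V.
W_field = −qΔV = 5.44×10⁻⁶ J.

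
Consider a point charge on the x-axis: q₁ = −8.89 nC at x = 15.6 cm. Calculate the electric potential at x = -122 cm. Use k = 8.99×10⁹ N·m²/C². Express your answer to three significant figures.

The total potential is the scalar sum of each charge's contribution, V = Σ kqᵢ/rᵢ.
V = k[(-8.89×10⁻⁹)/(1.38)] = -58.1 V.

-58.1 V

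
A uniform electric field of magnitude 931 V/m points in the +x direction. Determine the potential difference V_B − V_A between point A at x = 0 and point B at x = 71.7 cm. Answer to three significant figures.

In a uniform field, potential decreases in the direction of E: V_B − V_A = −E·Δx.
V_B − V_A = −(931 V/m)(0.717 m) = -668 V.

-668 V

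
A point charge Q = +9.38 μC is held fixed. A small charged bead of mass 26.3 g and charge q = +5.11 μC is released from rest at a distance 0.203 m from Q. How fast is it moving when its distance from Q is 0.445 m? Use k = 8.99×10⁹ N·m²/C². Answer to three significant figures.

9.37 m/s

Only the electrostatic force acts, so mechanical energy is conserved: ½mv² = U₁ − U₂ = kQq(1/r₁ − 1/r₂).
U₁ − U₂ = (8.99×10⁹ N·m²/C²)(9.38×10⁻⁶ C)(5.11×10⁻⁶ C)(1/0.203 − 1/0.445) = 1.15 J.
v = √(2·1.15/0.0263) = 9.37 m/s.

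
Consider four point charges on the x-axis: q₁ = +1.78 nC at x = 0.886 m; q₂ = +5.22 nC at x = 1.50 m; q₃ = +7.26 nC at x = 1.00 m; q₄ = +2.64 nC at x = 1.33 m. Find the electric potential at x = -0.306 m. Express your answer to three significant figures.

104 V

The total potential is the scalar sum of each charge's contribution, V = Σ kqᵢ/rᵢ.
Distances from the field point to each charge: r₁ = 1.19 m, r₂ = 1.81 m, r₃ = 1.31 m, r₄ = 1.64 m.
V = k[(1.78×10⁻⁹)/(1.19) + (5.22×10⁻⁹)/(1.81) + (7.26×10⁻⁹)/(1.31) + (2.64×10⁻⁹)/(1.64)] = 104 V.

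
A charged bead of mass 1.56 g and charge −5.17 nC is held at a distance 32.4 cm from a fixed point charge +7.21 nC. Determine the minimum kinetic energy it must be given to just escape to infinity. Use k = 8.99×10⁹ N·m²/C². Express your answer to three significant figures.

1.03×10⁻⁶ J

To just escape, total mechanical energy must reach zero at infinity: ½mv²_min + U = 0, so ½mv²_min = −U = |kQq|/r.
|U| = |kQq|/r = (8.99×10⁹ N·m²/C²)(7.21×10⁻⁹)(5.17×10⁻⁹)/(0.324) = 1.03×10⁻⁶ J.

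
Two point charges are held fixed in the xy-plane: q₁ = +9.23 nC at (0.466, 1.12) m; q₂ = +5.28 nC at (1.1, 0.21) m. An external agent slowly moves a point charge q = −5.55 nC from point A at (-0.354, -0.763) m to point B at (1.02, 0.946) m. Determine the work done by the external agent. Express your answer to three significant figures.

-7.74×10⁻⁷ J

For quasistatic motion the external work equals the change in potential energy: W_ext = qΔV = q(V_B − V_A).
At A: distances to the source charges are 2.05 m, 1.75 m; V_A = Σ kqᵢ/rᵢ = 67.5 V.
At B: distances to the source charges are 0.581 m, 0.740 m; V_B = Σ kqᵢ/rᵢ = 207 V.
ΔV = V_B − V_A = 139 V.
W_ext = qΔV = (-5.55×10⁻⁹ C)(139 V) = -7.74×10⁻⁷ J.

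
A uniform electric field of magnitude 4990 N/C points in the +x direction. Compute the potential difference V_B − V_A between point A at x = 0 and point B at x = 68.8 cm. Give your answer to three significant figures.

In a uniform field, potential decreases in the direction of E: V_B − V_A = −E·Δx.
V_B − V_A = −(4990 V/m)(0.688 m) = -3430 V.

-3430 V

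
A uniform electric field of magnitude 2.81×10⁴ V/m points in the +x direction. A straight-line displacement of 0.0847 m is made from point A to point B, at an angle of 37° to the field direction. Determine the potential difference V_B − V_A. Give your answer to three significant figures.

Only the component of displacement along E changes the potential: ΔV = −E·d·cosθ.
ΔV = −(2.81×10⁴ V/m)(0.0847 m)cos37° = -1900 V.

-1900 V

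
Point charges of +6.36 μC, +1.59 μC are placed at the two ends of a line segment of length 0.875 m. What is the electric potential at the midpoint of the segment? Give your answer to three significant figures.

Electric potential is a scalar, so the contributions from each charge add algebraically: V = Σ kqᵢ/rᵢ.
Each charge is 0.438 m from the midpoint.
V = k[(6.36×10⁻⁶)/(0.438) + (1.59×10⁻⁶)/(0.438)] = 1.63×10⁵ V.

1.63×10⁵ V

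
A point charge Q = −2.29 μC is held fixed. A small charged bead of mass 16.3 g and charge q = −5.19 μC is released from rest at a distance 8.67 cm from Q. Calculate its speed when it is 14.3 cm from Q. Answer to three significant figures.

7.72 m/s

Only the electrostatic force acts, so mechanical energy is conserved: ½mv² = U₁ − U₂ = kQq(1/r₁ − 1/r₂).
U₁ − U₂ = (8.99×10⁹ N·m²/C²)(-2.29×10⁻⁶ C)(-5.19×10⁻⁶ C)(1/0.0867 − 1/0.143) = 0.485 J.
v = √(2·0.485/0.0163) = 7.72 m/s.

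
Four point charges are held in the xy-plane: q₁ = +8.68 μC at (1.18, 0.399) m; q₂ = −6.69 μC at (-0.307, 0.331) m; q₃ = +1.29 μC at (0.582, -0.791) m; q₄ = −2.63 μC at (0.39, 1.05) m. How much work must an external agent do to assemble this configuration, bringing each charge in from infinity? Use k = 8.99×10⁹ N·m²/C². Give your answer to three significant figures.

The work to assemble the configuration equals its total potential energy, U = Σ kqᵢqⱼ/rᵢⱼ over all pairs.
Pair separations: r₁₂ = 1.49 m, r₁₃ = 1.33 m, r₁₄ = 1.02 m, r₂₃ = 1.43 m, r₂₄ = 1.00 m, r₃₄ = 1.85 m.
Summing all 6 pair terms gives U = -0.388 J.

-0.388 J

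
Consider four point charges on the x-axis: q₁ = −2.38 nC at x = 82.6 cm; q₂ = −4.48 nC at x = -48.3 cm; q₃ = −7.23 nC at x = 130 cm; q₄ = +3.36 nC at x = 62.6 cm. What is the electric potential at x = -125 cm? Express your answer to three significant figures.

The total potential is the scalar sum of each charge's contribution, V = Σ kqᵢ/rᵢ.
Distances from the field point to each charge: r₁ = 2.08 m, r₂ = 0.767 m, r₃ = 2.55 m, r₄ = 1.88 m.
V = k[(-2.38×10⁻⁹)/(2.08) + (-4.48×10⁻⁹)/(0.767) + (-7.23×10⁻⁹)/(2.55) + (3.36×10⁻⁹)/(1.88)] = -72.2 V.

-72.2 V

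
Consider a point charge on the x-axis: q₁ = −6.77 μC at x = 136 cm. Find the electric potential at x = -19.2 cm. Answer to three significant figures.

-3.92×10⁴ V

The total potential is the scalar sum of each charge's contribution, V = Σ kqᵢ/rᵢ.
V = k[(-6.77×10⁻⁶)/(1.55)] = -3.92×10⁴ V.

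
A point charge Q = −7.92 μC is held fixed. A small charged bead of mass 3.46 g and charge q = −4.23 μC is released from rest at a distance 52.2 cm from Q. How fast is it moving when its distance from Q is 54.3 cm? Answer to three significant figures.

Only the electrostatic force acts, so mechanical energy is conserved: ½mv² = U₁ − U₂ = kQq(1/r₁ − 1/r₂).
U₁ − U₂ = (8.99×10⁹ N·m²/C²)(-7.92×10⁻⁶ C)(-4.23×10⁻⁶ C)(1/0.522 − 1/0.543) = 0.0223 J.
v = √(2·0.0223/3.46×10⁻³) = 3.59 m/s.

3.59 m/s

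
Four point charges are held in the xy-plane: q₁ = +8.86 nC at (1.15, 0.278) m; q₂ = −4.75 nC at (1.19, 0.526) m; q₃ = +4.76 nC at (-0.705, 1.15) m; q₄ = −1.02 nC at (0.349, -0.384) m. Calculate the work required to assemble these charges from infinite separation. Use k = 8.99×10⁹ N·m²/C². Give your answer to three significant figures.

The work to assemble the configuration equals its total potential energy, U = Σ kqᵢqⱼ/rᵢⱼ over all pairs.
Pair separations: r₁₂ = 0.251 m, r₁₃ = 2.05 m, r₁₄ = 1.04 m, r₂₃ = 2.00 m, r₂₄ = 1.24 m, r₃₄ = 1.86 m.
Summing all 6 pair terms gives U = -1.49×10⁻⁶ J.

-1.49×10⁻⁶ J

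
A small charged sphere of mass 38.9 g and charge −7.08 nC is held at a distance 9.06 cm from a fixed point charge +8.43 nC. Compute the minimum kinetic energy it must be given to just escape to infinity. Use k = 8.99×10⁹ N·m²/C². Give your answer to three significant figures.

5.92×10⁻⁶ J

To just escape, total mechanical energy must reach zero at infinity: ½mv²_min + U = 0, so ½mv²_min = −U = |kQq|/r.
|U| = |kQq|/r = (8.99×10⁹ N·m²/C²)(8.43×10⁻⁹)(7.08×10⁻⁹)/(0.0906) = 5.92×10⁻⁶ J.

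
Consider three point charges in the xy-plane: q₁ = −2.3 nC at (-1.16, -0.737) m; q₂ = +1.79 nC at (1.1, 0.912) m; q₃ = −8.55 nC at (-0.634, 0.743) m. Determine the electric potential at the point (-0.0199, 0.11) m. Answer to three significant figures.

-90.0 V

Electric potential is a scalar, so the contributions from each charge add algebraically: V = Σ kqᵢ/rᵢ.
Distances from the field point to each charge: r₁ = 1.42 m, r₂ = 1.38 m, r₃ = 0.882 m.
V = k[(-2.30×10⁻⁹)/(1.42) + (1.79×10⁻⁹)/(1.38) + (-8.55×10⁻⁹)/(0.882)] = -90.0 V.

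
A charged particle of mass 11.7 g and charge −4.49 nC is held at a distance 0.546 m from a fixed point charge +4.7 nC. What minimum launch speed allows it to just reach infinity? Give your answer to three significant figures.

To just escape, total mechanical energy must reach zero at infinity: ½mv²_min + U = 0, so ½mv²_min = −U = |kQq|/r.
|U| = |kQq|/r = (8.99×10⁹ N·m²/C²)(4.70×10⁻⁹)(4.49×10⁻⁹)/(0.546) = 3.47×10⁻⁷ J.
v_min = √(2|U|/m) = √(2·3.47×10⁻⁷/0.0117) = 7.71×10⁻³ m/s.

7.71×10⁻³ m/s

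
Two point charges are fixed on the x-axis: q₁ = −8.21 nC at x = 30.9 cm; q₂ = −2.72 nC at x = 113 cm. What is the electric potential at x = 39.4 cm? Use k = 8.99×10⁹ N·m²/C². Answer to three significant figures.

The total potential is the scalar sum of each charge's contribution, V = Σ kqᵢ/rᵢ.
Distances from the field point to each charge: r₁ = 0.0850 m, r₂ = 0.736 m.
V = k[(-8.21×10⁻⁹)/(0.0850) + (-2.72×10⁻⁹)/(0.736)] = -902 V.

-902 V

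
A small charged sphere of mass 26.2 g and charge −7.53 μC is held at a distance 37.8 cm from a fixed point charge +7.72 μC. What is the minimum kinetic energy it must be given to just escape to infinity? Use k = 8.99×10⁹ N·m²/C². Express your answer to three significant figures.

1.38 J

To just escape, total mechanical energy must reach zero at infinity: ½mv²_min + U = 0, so ½mv²_min = −U = |kQq|/r.
|U| = |kQq|/r = (8.99×10⁹ N·m²/C²)(7.72×10⁻⁶)(7.53×10⁻⁶)/(0.378) = 1.38 J.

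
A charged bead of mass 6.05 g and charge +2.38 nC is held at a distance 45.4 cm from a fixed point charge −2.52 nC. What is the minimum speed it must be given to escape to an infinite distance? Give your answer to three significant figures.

To just escape, total mechanical energy must reach zero at infinity: ½mv²_min + U = 0, so ½mv²_min = −U = |kQq|/r.
|U| = |kQq|/r = (8.99×10⁹ N·m²/C²)(2.52×10⁻⁹)(2.38×10⁻⁹)/(0.454) = 1.19×10⁻⁷ J.
v_min = √(2|U|/m) = √(2·1.19×10⁻⁷/6.05×10⁻³) = 6.27×10⁻³ m/s.

6.27×10⁻³ m/s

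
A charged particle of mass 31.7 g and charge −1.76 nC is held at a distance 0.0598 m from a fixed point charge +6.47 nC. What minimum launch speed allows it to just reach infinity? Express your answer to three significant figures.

0.0104 m/s

To just escape, total mechanical energy must reach zero at infinity: ½mv²_min + U = 0, so ½mv²_min = −U = |kQq|/r.
|U| = |kQq|/r = (8.99×10⁹ N·m²/C²)(6.47×10⁻⁹)(1.76×10⁻⁹)/(0.0598) = 1.71×10⁻⁶ J.
v_min = √(2|U|/m) = √(2·1.71×10⁻⁶/0.0317) = 0.0104 m/s.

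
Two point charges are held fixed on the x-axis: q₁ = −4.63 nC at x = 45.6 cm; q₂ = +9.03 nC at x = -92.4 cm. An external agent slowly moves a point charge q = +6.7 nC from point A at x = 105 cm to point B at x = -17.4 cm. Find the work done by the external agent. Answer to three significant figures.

4.76×10⁻⁷ J

For quasistatic motion the external work equals the change in potential energy: W_ext = qΔV = q(V_B − V_A).
At A: distances to the source charges are 0.594 m, 1.97 m; V_A = Σ kqᵢ/rᵢ = -28.9 V.
At B: distances to the source charges are 0.630 m, 0.750 m; V_B = Σ kqᵢ/rᵢ = 42.2 V.
ΔV = V_B − V_A = 71.1 V.
W_ext = qΔV = (6.70×10⁻⁹ C)(71.1 V) = 4.76×10⁻⁷ J.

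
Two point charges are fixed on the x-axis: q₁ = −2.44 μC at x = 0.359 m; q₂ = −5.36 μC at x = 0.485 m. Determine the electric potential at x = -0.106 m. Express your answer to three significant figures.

The total potential is the scalar sum of each charge's contribution, V = Σ kqᵢ/rᵢ.
Distances from the field point to each charge: r₁ = 0.465 m, r₂ = 0.591 m.
V = k[(-2.44×10⁻⁶)/(0.465) + (-5.36×10⁻⁶)/(0.591)] = -1.29×10⁵ V.

-1.29×10⁵ V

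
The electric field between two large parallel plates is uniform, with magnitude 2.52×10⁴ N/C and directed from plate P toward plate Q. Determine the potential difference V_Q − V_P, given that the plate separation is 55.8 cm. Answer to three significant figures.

In a uniform field, potential decreases in the direction of E: ΔV = −E·d for a displacement d parallel to E.
Going from P to Q is a displacement of 55.8 cm along the field, so V_Q − V_P = −Ed = -1.41×10⁴ V.

-1.41×10⁴ V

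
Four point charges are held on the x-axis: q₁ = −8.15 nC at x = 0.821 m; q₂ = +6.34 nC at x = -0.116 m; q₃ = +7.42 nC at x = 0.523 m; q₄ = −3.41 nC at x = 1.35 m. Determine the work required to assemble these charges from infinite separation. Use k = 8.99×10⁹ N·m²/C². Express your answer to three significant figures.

The work to assemble the configuration equals its total potential energy, U = Σ kqᵢqⱼ/rᵢⱼ over all pairs.
Pair separations: r₁₂ = 0.937 m, r₁₃ = 0.298 m, r₁₄ = 0.529 m, r₂₃ = 0.639 m, r₂₄ = 1.47 m, r₃₄ = 0.827 m.
Summing all 6 pair terms gives U = -1.59×10⁻⁶ J.

-1.59×10⁻⁶ J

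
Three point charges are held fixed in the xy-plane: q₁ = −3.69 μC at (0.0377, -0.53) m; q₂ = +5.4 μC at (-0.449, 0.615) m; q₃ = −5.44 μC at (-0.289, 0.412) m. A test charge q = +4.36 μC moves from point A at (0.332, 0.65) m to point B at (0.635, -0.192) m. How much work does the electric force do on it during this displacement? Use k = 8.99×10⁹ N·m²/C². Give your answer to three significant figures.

0.0785 J

The work done by the electric force is W_field = −ΔU = −q(V_B − V_A) = q(V_A − V_B).
At A: distances to the source charges are 1.22 m, 0.782 m, 0.665 m; V_A = Σ kqᵢ/rᵢ = -3.87×10⁴ V.
At B: distances to the source charges are 0.686 m, 1.35 m, 1.10 m; V_B = Σ kqᵢ/rᵢ = -5.67×10⁴ V.
ΔV = V_B − V_A = -1.80×10⁴ V.
W_field = −qΔV = −(4.36×10⁻⁶ C)(-1.80×10⁴ V) = 0.0785 J.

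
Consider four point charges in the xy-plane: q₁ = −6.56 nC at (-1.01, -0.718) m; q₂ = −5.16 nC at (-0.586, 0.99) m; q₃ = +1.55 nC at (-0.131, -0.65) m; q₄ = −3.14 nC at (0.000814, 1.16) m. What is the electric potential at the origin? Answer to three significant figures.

The total potential is the scalar sum of each charge's contribution, V = Σ kqᵢ/rᵢ.
Distances from the field point to each charge: r₁ = 1.24 m, r₂ = 1.15 m, r₃ = 0.663 m, r₄ = 1.16 m.
V = k[(-6.56×10⁻⁹)/(1.24) + (-5.16×10⁻⁹)/(1.15) + (1.55×10⁻⁹)/(0.663) + (-3.14×10⁻⁹)/(1.16)] = -91.2 V.

-91.2 V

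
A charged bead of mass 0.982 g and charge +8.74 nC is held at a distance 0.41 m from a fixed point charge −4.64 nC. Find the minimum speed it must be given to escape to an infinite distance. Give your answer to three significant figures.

To just escape, total mechanical energy must reach zero at infinity: ½mv²_min + U = 0, so ½mv²_min = −U = |kQq|/r.
|U| = |kQq|/r = (8.99×10⁹ N·m²/C²)(4.64×10⁻⁹)(8.74×10⁻⁹)/(0.410) = 8.89×10⁻⁷ J.
v_min = √(2|U|/m) = √(2·8.89×10⁻⁷/9.82×10⁻⁴) = 0.0426 m/s.

0.0426 m/s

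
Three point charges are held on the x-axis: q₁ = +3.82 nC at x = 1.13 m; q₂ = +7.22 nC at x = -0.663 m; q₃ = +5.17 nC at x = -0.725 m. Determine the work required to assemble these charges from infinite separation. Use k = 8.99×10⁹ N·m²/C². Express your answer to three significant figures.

5.65×10⁻⁶ J

The assembly work is the sum of pairwise potential energies, U = Σ_{i<j} kqᵢqⱼ/rᵢⱼ.
Pair separations: r₁₂ = 1.79 m, r₁₃ = 1.85 m, r₂₃ = 0.0620 m.
U = (1.38×10⁻⁷) + (9.57×10⁻⁸) + (5.41×10⁻⁶) = 5.65×10⁻⁶ J.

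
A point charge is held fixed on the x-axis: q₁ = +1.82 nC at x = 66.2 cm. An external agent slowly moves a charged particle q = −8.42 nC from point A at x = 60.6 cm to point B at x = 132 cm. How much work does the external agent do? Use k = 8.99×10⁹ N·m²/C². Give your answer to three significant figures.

For quasistatic motion the external work equals the change in potential energy: W_ext = qΔV = q(V_B − V_A).
At A: distance to the source charge is 0.0560 m; V_A = kq₁/r = 292 V.
At B: distance to the source charge is 0.658 m; V_B = kq₁/r = 24.9 V.
ΔV = V_B − V_A = -267 V.
W_ext = qΔV = (-8.42×10⁻⁹ C)(-267 V) = 2.25×10⁻⁶ J.

2.25×10⁻⁶ J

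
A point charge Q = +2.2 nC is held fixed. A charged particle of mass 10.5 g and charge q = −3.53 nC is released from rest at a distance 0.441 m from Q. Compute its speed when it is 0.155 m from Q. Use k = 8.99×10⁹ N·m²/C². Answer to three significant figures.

Only the electrostatic force acts, so mechanical energy is conserved: ½mv² = U₁ − U₂ = kQq(1/r₁ − 1/r₂).
U₁ − U₂ = (8.99×10⁹ N·m²/C²)(2.20×10⁻⁹ C)(-3.53×10⁻⁹ C)(1/0.441 − 1/0.155) = 2.92×10⁻⁷ J.
v = √(2·2.92×10⁻⁷/0.0105) = 7.46×10⁻³ m/s.

7.46×10⁻³ m/s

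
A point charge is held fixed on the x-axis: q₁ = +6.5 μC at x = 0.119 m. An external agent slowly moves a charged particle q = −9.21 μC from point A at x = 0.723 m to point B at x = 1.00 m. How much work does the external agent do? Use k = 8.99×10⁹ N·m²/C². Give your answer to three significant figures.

For quasistatic motion the external work equals the change in potential energy: W_ext = qΔV = q(V_B − V_A).
At A: distance to the source charge is 0.604 m; V_A = kq₁/r = 9.67×10⁴ V.
At B: distance to the source charge is 0.881 m; V_B = kq₁/r = 6.63×10⁴ V.
ΔV = V_B − V_A = -3.04×10⁴ V.
W_ext = qΔV = (-9.21×10⁻⁶ C)(-3.04×10⁴ V) = 0.280 J.

0.280 J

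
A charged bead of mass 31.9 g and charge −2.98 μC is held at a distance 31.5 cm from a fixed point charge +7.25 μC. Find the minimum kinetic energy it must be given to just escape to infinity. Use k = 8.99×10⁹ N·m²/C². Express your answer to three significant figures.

0.617 J

To just escape, total mechanical energy must reach zero at infinity: ½mv²_min + U = 0, so ½mv²_min = −U = |kQq|/r.
|U| = |kQq|/r = (8.99×10⁹ N·m²/C²)(7.25×10⁻⁶)(2.98×10⁻⁶)/(0.315) = 0.617 J.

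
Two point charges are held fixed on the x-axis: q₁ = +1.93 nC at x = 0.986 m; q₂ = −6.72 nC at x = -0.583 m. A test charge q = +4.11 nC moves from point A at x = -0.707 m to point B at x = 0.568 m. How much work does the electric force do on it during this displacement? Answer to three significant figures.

-1.92×10⁻⁶ J

The work done by the electric force is W_field = −ΔU = −q(V_B − V_A) = q(V_A − V_B).
At A: distances to the source charges are 1.69 m, 0.124 m; V_A = Σ kqᵢ/rᵢ = -477 V.
At B: distances to the source charges are 0.418 m, 1.15 m; V_B = Σ kqᵢ/rᵢ = -11.0 V.
ΔV = V_B − V_A = 466 V.
W_field = −qΔV = −(4.11×10⁻⁹ C)(466 V) = -1.92×10⁻⁶ J.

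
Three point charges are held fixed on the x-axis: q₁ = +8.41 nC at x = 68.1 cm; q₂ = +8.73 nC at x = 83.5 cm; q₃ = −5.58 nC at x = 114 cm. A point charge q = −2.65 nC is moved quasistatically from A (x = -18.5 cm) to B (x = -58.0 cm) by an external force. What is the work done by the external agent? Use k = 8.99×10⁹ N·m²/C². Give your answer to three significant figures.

1.06×10⁻⁷ J

For quasistatic motion the external work equals the change in potential energy: W_ext = qΔV = q(V_B − V_A).
At A: distances to the source charges are 0.866 m, 1.02 m, 1.32 m; V_A = Σ kqᵢ/rᵢ = 126 V.
At B: distances to the source charges are 1.26 m, 1.42 m, 1.72 m; V_B = Σ kqᵢ/rᵢ = 86.3 V.
ΔV = V_B − V_A = -40.1 V.
W_ext = qΔV = (-2.65×10⁻⁹ C)(-40.1 V) = 1.06×10⁻⁷ J.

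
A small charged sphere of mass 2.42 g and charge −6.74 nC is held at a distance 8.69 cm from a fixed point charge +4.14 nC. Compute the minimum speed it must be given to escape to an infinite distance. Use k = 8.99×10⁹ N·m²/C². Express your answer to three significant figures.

To just escape, total mechanical energy must reach zero at infinity: ½mv²_min + U = 0, so ½mv²_min = −U = |kQq|/r.
|U| = |kQq|/r = (8.99×10⁹ N·m²/C²)(4.14×10⁻⁹)(6.74×10⁻⁹)/(0.0869) = 2.89×10⁻⁶ J.
v_min = √(2|U|/m) = √(2·2.89×10⁻⁶/2.42×10⁻³) = 0.0488 m/s.

0.0488 m/s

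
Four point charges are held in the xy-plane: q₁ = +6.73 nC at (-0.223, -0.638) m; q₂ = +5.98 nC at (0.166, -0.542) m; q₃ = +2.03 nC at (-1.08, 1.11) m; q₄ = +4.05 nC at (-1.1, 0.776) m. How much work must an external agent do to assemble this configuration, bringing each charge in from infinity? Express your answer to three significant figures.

1.51×10⁻⁶ J

The work to assemble the configuration equals its total potential energy, U = Σ kqᵢqⱼ/rᵢⱼ over all pairs.
Pair separations: r₁₂ = 0.401 m, r₁₃ = 1.95 m, r₁₄ = 1.66 m, r₂₃ = 2.07 m, r₂₄ = 1.83 m, r₃₄ = 0.335 m.
Summing all 6 pair terms gives U = 1.51×10⁻⁶ J.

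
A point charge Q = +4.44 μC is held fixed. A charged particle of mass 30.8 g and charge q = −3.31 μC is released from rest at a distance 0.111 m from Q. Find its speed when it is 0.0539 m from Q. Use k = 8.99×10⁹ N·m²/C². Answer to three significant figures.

9.05 m/s

Only the electrostatic force acts, so mechanical energy is conserved: ½mv² = U₁ − U₂ = kQq(1/r₁ − 1/r₂).
U₁ − U₂ = (8.99×10⁹ N·m²/C²)(4.44×10⁻⁶ C)(-3.31×10⁻⁶ C)(1/0.111 − 1/0.0539) = 1.26 J.
v = √(2·1.26/0.0308) = 9.05 m/s.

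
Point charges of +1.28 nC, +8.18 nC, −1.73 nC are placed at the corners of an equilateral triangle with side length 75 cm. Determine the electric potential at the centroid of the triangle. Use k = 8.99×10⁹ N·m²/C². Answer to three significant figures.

160 V

Electric potential is a scalar, so the contributions from each charge add algebraically: V = Σ kqᵢ/rᵢ.
The distance from each vertex to the centroid is a/√3 = 0.433 m.
V = k[(1.28×10⁻⁹)/(0.433) + (8.18×10⁻⁹)/(0.433) + (-1.73×10⁻⁹)/(0.433)] = 160 V.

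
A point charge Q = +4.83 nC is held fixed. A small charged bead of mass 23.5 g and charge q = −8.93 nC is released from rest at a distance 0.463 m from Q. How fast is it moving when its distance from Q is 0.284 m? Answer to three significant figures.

Only the electrostatic force acts, so mechanical energy is conserved: ½mv² = U₁ − U₂ = kQq(1/r₁ − 1/r₂).
U₁ − U₂ = (8.99×10⁹ N·m²/C²)(4.83×10⁻⁹ C)(-8.93×10⁻⁹ C)(1/0.463 − 1/0.284) = 5.28×10⁻⁷ J.
v = √(2·5.28×10⁻⁷/0.0235) = 6.70×10⁻³ m/s.

6.70×10⁻³ m/s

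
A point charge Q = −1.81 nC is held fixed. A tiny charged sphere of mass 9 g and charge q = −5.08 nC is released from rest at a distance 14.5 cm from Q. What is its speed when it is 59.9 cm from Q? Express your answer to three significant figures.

9.80×10⁻³ m/s

Only the electrostatic force acts, so mechanical energy is conserved: ½mv² = U₁ − U₂ = kQq(1/r₁ − 1/r₂).
U₁ − U₂ = (8.99×10⁹ N·m²/C²)(-1.81×10⁻⁹ C)(-5.08×10⁻⁹ C)(1/0.145 − 1/0.599) = 4.32×10⁻⁷ J.
v = √(2·4.32×10⁻⁷/9.00×10⁻³) = 9.80×10⁻³ m/s.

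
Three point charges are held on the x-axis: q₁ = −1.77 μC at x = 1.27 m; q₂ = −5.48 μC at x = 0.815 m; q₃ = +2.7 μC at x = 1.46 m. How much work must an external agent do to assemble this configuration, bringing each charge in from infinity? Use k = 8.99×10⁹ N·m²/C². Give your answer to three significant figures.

-0.241 J

The assembly work is the sum of pairwise potential energies, U = Σ_{i<j} kqᵢqⱼ/rᵢⱼ.
Pair separations: r₁₂ = 0.455 m, r₁₃ = 0.190 m, r₂₃ = 0.645 m.
U = (0.192) + (-0.226) + (-0.206) = -0.241 J.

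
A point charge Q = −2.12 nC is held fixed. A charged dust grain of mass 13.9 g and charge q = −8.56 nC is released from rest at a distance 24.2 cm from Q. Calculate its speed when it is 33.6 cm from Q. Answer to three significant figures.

Only the electrostatic force acts, so mechanical energy is conserved: ½mv² = U₁ − U₂ = kQq(1/r₁ − 1/r₂).
U₁ − U₂ = (8.99×10⁹ N·m²/C²)(-2.12×10⁻⁹ C)(-8.56×10⁻⁹ C)(1/0.242 − 1/0.336) = 1.89×10⁻⁷ J.
v = √(2·1.89×10⁻⁷/0.0139) = 5.21×10⁻³ m/s.

5.21×10⁻³ m/s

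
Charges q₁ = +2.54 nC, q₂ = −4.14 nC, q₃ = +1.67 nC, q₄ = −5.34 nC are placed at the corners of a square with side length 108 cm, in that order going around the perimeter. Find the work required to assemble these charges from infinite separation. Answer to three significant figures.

-1.77×10⁻⁷ J

The assembly work is the sum of pairwise potential energies, U = Σ_{i<j} kqᵢqⱼ/rᵢⱼ.
The four side pairs have separation 1.08 m and the two diagonal pairs 1.53 m.
Summing all 6 pair terms gives U = -1.77×10⁻⁷ J.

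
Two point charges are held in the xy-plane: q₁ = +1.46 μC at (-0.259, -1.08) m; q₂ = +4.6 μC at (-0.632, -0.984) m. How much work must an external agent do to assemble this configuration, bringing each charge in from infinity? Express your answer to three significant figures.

The assembly work is the sum of pairwise potential energies, U = Σ_{i<j} kqᵢqⱼ/rᵢⱼ.
Pair separations: r₁₂ = 0.385 m.
U = (0.157) = 0.157 J.

0.157 J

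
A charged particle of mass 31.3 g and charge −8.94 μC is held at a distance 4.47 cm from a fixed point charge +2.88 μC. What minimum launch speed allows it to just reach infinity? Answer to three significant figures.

18.2 m/s

To just escape, total mechanical energy must reach zero at infinity: ½mv²_min + U = 0, so ½mv²_min = −U = |kQq|/r.
|U| = |kQq|/r = (8.99×10⁹ N·m²/C²)(2.88×10⁻⁶)(8.94×10⁻⁶)/(0.0447) = 5.18 J.
v_min = √(2|U|/m) = √(2·5.18/0.0313) = 18.2 m/s.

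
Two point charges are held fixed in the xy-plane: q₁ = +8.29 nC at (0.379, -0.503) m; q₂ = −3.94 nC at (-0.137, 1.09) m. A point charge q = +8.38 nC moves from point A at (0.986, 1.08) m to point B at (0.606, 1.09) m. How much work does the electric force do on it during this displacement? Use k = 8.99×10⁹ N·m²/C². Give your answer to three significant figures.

The work done by the electric force is W_field = −ΔU = −q(V_B − V_A) = q(V_A − V_B).
At A: distances to the source charges are 1.70 m, 1.12 m; V_A = Σ kqᵢ/rᵢ = 12.4 V.
At B: distances to the source charges are 1.61 m, 0.743 m; V_B = Σ kqᵢ/rᵢ = -1.36 V.
ΔV = V_B − V_A = -13.8 V.
W_field = −qΔV = −(8.38×10⁻⁹ C)(-13.8 V) = 1.15×10⁻⁷ J.

1.15×10⁻⁷ J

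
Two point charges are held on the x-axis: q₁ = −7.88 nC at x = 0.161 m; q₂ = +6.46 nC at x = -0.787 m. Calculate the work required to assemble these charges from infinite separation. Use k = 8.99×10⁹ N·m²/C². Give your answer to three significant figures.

-4.83×10⁻⁷ J

The assembly work is the sum of pairwise potential energies, U = Σ_{i<j} kqᵢqⱼ/rᵢⱼ.
Pair separations: r₁₂ = 0.948 m.
U = (-4.83×10⁻⁷) = -4.83×10⁻⁷ J.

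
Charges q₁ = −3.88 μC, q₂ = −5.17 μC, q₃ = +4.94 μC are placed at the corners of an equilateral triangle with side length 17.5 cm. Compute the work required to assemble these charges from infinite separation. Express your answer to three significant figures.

The assembly work is the sum of pairwise potential energies, U = Σ_{i<j} kqᵢqⱼ/rᵢⱼ.
All three pair separations equal the side length, 0.175 m.
U = (1.03) + (-0.985) + (-1.31) = -1.27 J.

-1.27 J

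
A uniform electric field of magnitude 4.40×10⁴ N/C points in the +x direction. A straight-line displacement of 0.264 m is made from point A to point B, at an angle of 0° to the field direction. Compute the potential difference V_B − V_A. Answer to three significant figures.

Only the component of displacement along E changes the potential: ΔV = −E·d·cosθ.
ΔV = −(4.40×10⁴ V/m)(0.264 m)cos0° = -1.16×10⁴ V.

-1.16×10⁴ V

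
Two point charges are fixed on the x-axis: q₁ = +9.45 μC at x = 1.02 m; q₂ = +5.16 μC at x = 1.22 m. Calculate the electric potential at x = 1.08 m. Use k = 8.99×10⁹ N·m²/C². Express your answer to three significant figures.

Electric potential is a scalar, so the contributions from each charge add algebraically: V = Σ kqᵢ/rᵢ.
Distances from the field point to each charge: r₁ = 0.0600 m, r₂ = 0.140 m.
V = k[(9.45×10⁻⁶)/(0.0600) + (5.16×10⁻⁶)/(0.140)] = 1.75×10⁶ V.

1.75×10⁶ V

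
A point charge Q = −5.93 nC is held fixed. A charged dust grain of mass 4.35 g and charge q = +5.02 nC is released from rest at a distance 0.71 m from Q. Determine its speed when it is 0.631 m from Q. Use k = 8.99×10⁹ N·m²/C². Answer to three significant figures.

4.66×10⁻³ m/s

Only the electrostatic force acts, so mechanical energy is conserved: ½mv² = U₁ − U₂ = kQq(1/r₁ − 1/r₂).
U₁ − U₂ = (8.99×10⁹ N·m²/C²)(-5.93×10⁻⁹ C)(5.02×10⁻⁹ C)(1/0.710 − 1/0.631) = 4.72×10⁻⁸ J.
v = √(2·4.72×10⁻⁸/4.35×10⁻³) = 4.66×10⁻³ m/s.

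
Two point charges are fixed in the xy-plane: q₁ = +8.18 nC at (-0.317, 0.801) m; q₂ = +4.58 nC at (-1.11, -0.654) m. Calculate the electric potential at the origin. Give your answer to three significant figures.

The total potential is the scalar sum of each charge's contribution, V = Σ kqᵢ/rᵢ.
Distances from the field point to each charge: r₁ = 0.861 m, r₂ = 1.29 m.
V = k[(8.18×10⁻⁹)/(0.861) + (4.58×10⁻⁹)/(1.29)] = 117 V.

117 V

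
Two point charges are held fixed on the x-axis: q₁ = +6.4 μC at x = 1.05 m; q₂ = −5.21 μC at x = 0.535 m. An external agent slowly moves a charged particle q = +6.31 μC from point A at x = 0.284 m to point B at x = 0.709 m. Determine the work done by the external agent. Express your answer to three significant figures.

0.0696 J

For quasistatic motion the external work equals the change in potential energy: W_ext = qΔV = q(V_B − V_A).
At A: distances to the source charges are 0.766 m, 0.251 m; V_A = Σ kqᵢ/rᵢ = -1.11×10⁵ V.
At B: distances to the source charges are 0.341 m, 0.174 m; V_B = Σ kqᵢ/rᵢ = -1.00×10⁵ V.
ΔV = V_B − V_A = 1.10×10⁴ V.
W_ext = qΔV = (6.31×10⁻⁶ C)(1.10×10⁴ V) = 0.0696 J.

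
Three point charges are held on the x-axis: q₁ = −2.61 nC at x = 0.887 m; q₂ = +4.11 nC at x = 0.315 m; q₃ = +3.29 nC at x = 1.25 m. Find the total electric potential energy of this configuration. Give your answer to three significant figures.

The work to assemble the configuration equals its total potential energy, U = Σ kqᵢqⱼ/rᵢⱼ over all pairs.
Pair separations: r₁₂ = 0.572 m, r₁₃ = 0.363 m, r₂₃ = 0.935 m.
U = (-1.69×10⁻⁷) + (-2.13×10⁻⁷) + (1.30×10⁻⁷) = -2.51×10⁻⁷ J.

-2.51×10⁻⁷ J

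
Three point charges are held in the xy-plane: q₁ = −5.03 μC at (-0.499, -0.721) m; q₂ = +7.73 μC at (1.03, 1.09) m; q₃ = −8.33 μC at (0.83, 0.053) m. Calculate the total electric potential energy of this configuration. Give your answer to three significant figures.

The work to assemble the configuration equals its total potential energy, U = Σ kqᵢqⱼ/rᵢⱼ over all pairs.
Pair separations: r₁₂ = 2.37 m, r₁₃ = 1.54 m, r₂₃ = 1.06 m.
U = (-0.147) + (0.245) + (-0.548) = -0.451 J.

-0.451 J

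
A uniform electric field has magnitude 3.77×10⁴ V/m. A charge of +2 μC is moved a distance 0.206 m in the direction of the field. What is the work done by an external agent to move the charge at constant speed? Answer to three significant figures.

The potential change for a displacement 0.206 m in the direction of the field is ΔV = −Ed = -7770 V.
W_ext = qΔV = -0.0155 J.

-0.0155 J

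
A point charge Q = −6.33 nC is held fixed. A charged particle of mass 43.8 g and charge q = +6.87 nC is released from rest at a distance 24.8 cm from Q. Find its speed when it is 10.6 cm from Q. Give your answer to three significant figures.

9.82×10⁻³ m/s

Only the electrostatic force acts, so mechanical energy is conserved: ½mv² = U₁ − U₂ = kQq(1/r₁ − 1/r₂).
U₁ − U₂ = (8.99×10⁹ N·m²/C²)(-6.33×10⁻⁹ C)(6.87×10⁻⁹ C)(1/0.248 − 1/0.106) = 2.11×10⁻⁶ J.
v = √(2·2.11×10⁻⁶/0.0438) = 9.82×10⁻³ m/s.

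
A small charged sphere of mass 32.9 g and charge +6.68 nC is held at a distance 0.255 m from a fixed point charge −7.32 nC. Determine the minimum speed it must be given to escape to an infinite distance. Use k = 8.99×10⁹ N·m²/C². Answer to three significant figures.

0.0102 m/s

To just escape, total mechanical energy must reach zero at infinity: ½mv²_min + U = 0, so ½mv²_min = −U = |kQq|/r.
|U| = |kQq|/r = (8.99×10⁹ N·m²/C²)(7.32×10⁻⁹)(6.68×10⁻⁹)/(0.255) = 1.72×10⁻⁶ J.
v_min = √(2|U|/m) = √(2·1.72×10⁻⁶/0.0329) = 0.0102 m/s.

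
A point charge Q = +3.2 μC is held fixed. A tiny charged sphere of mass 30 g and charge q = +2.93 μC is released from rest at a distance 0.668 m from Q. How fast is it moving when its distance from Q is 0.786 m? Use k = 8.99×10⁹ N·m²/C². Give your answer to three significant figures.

1.12 m/s

Only the electrostatic force acts, so mechanical energy is conserved: ½mv² = U₁ − U₂ = kQq(1/r₁ − 1/r₂).
U₁ − U₂ = (8.99×10⁹ N·m²/C²)(3.20×10⁻⁶ C)(2.93×10⁻⁶ C)(1/0.668 − 1/0.786) = 0.0189 J.
v = √(2·0.0189/0.0300) = 1.12 m/s.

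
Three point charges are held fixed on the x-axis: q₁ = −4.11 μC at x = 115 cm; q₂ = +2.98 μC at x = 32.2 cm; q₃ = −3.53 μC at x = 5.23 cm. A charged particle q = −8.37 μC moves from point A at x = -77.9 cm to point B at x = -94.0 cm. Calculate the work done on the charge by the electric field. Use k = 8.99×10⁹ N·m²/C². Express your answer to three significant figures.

0.0382 J

The work done by the electric force is W_field = −ΔU = −q(V_B − V_A) = q(V_A − V_B).
At A: distances to the source charges are 1.93 m, 1.10 m, 0.831 m; V_A = Σ kqᵢ/rᵢ = -3.30×10⁴ V.
At B: distances to the source charges are 2.09 m, 1.26 m, 0.992 m; V_B = Σ kqᵢ/rᵢ = -2.84×10⁴ V.
ΔV = V_B − V_A = 4570 V.
W_field = −qΔV = −(-8.37×10⁻⁶ C)(4570 V) = 0.0382 J.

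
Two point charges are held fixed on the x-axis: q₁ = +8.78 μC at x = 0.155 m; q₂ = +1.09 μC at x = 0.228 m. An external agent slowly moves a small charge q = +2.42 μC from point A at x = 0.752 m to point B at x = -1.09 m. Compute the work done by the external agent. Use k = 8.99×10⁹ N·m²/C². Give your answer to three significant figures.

-0.194 J

For quasistatic motion the external work equals the change in potential energy: W_ext = qΔV = q(V_B − V_A).
At A: distances to the source charges are 0.597 m, 0.524 m; V_A = Σ kqᵢ/rᵢ = 1.51×10⁵ V.
At B: distances to the source charges are 1.25 m, 1.32 m; V_B = Σ kqᵢ/rᵢ = 7.08×10⁴ V.
ΔV = V_B − V_A = -8.01×10⁴ V.
W_ext = qΔV = (2.42×10⁻⁶ C)(-8.01×10⁴ V) = -0.194 J.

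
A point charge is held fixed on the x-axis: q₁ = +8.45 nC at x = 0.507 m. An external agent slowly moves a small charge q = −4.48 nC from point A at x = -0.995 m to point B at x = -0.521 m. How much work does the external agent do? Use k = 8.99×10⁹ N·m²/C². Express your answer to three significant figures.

-1.04×10⁻⁷ J

For quasistatic motion the external work equals the change in potential energy: W_ext = qΔV = q(V_B − V_A).
At A: distance to the source charge is 1.50 m; V_A = kq₁/r = 50.6 V.
At B: distance to the source charge is 1.03 m; V_B = kq₁/r = 73.9 V.
ΔV = V_B − V_A = 23.3 V.
W_ext = qΔV = (-4.48×10⁻⁹ C)(23.3 V) = -1.04×10⁻⁷ J.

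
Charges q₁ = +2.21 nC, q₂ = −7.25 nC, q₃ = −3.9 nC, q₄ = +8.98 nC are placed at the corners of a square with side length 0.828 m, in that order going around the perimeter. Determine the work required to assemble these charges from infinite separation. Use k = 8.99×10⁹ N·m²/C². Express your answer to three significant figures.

-5.98×10⁻⁷ J

The assembly work is the sum of pairwise potential energies, U = Σ_{i<j} kqᵢqⱼ/rᵢⱼ.
The four side pairs have separation 0.828 m and the two diagonal pairs 1.17 m.
Summing all 6 pair terms gives U = -5.98×10⁻⁷ J.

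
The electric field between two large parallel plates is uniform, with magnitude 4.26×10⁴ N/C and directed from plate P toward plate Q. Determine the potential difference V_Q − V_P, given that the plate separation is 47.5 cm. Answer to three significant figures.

-2.02×10⁴ V

In a uniform field, potential decreases in the direction of E: ΔV = −E·d for a displacement d parallel to E.
Going from P to Q is a displacement of 47.5 cm along the field, so V_Q − V_P = −Ed = -2.02×10⁴ V.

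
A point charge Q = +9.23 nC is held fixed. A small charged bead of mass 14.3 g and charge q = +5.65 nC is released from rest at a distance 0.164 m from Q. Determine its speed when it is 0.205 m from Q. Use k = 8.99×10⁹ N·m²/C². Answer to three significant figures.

Only the electrostatic force acts, so mechanical energy is conserved: ½mv² = U₁ − U₂ = kQq(1/r₁ − 1/r₂).
U₁ − U₂ = (8.99×10⁹ N·m²/C²)(9.23×10⁻⁹ C)(5.65×10⁻⁹ C)(1/0.164 − 1/0.205) = 5.72×10⁻⁷ J.
v = √(2·5.72×10⁻⁷/0.0143) = 8.94×10⁻³ m/s.

8.94×10⁻³ m/s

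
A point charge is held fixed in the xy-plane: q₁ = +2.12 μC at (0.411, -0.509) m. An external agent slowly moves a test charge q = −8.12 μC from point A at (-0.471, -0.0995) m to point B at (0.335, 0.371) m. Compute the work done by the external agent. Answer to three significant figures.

For quasistatic motion the external work equals the change in potential energy: W_ext = qΔV = q(V_B − V_A).
At A: distance to the source charge is 0.972 m; V_A = kq₁/r = 1.96×10⁴ V.
At B: distance to the source charge is 0.883 m; V_B = kq₁/r = 2.16×10⁴ V.
ΔV = V_B − V_A = 1980 V.
W_ext = qΔV = (-8.12×10⁻⁶ C)(1980 V) = -0.0161 J.

-0.0161 J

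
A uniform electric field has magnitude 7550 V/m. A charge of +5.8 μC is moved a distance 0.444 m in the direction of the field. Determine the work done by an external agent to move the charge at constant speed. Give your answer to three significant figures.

The potential change for a displacement 0.444 m in the direction of the field is ΔV = −Ed = -3350 V.
W_ext = qΔV = -0.0194 J.

-0.0194 J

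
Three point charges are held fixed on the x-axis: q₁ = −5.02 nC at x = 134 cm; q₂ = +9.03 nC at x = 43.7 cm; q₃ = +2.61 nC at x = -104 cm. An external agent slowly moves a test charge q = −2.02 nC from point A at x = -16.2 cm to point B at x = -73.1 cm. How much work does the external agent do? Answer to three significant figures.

1.73×10⁻⁸ J

For quasistatic motion the external work equals the change in potential energy: W_ext = qΔV = q(V_B − V_A).
At A: distances to the source charges are 1.50 m, 0.599 m, 0.878 m; V_A = Σ kqᵢ/rᵢ = 132 V.
At B: distances to the source charges are 2.07 m, 1.17 m, 0.309 m; V_B = Σ kqᵢ/rᵢ = 124 V.
ΔV = V_B − V_A = -8.56 V.
W_ext = qΔV = (-2.02×10⁻⁹ C)(-8.56 V) = 1.73×10⁻⁸ J.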